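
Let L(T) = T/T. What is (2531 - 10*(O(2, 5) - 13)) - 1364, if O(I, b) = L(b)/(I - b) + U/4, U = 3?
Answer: 7757/6 ≈ 1292.8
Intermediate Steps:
L(T) = 1
O(I, b) = 3/4 + 1/(I - b) (O(I, b) = 1/(I - b) + 3/4 = 3/4 + 1/(I - b))
(2531 - 10*(O(2, 5) - 13)) - 1364 = (2531 - 10*((4 - 3*5 + 3*2)/(4*(2 - 1*5)) - 13)) - 1364 = (2531 - 10*((4 - 15 + 6)/(4*(2 - 5)) - 13)) - 1364 = (2531 - 10*((1/4)*(-5)/(-3) - 13)) - 1364 = (2531 - 10*((1/4)*(-1/3)*(-5) - 13)) - 1364 = (2531 - 10*(5/12 - 13)) - 1364 = (2531 - 10*(-151/12)) - 1364 = (2531 + 755/6) - 1364 = 15941/6 - 1364 = 7757/6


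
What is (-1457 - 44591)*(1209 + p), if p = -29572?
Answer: 1306059424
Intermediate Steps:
(-1457 - 44591)*(1209 + p) = (-1457 - 44591)*(1209 - 29572) = -46048*(-28363) = 1306059424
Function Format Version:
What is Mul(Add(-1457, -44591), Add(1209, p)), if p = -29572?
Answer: 1306059424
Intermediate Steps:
Mul(Add(-1457, -44591), Add(1209, p)) = Mul(Add(-1457, -44591), Add(1209, -29572)) = Mul(-46048, -28363) = 1306059424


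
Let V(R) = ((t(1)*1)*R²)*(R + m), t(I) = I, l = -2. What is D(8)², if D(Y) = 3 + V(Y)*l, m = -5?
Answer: 145161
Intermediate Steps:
V(R) = R²*(-5 + R) (V(R) = ((1*1)*R²)*(R - 5) = (1*R²)*(-5 + R) = R²*(-5 + R))
D(Y) = 3 - 2*Y²*(-5 + Y) (D(Y) = 3 + (Y²*(-5 + Y))*(-2) = 3 - 2*Y²*(-5 + Y))
D(8)² = (3 + 2*8²*(5 - 1*8))² = (3 + 2*64*(5 - 8))² = (3 + 2*64*(-3))² = (3 - 384)² = (-381)² = 145161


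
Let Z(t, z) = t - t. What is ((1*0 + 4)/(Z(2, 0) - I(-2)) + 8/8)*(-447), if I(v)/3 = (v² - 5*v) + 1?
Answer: -6109/15 ≈ -407.27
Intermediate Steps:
Z(t, z) = 0
I(v) = 3 - 15*v + 3*v² (I(v) = 3*((v² - 5*v) + 1) = 3*(1 + v² - 5*v) = 3 - 15*v + 3*v²)
((1*0 + 4)/(Z(2, 0) - I(-2)) + 8/8)*(-447) = ((1*0 + 4)/(0 - (3 - 15*(-2) + 3*(-2)²)) + 8/8)*(-447) = ((0 + 4)/(0 - (3 + 30 + 3*4)) + 8*(⅛))*(-447) = (4/(0 - (3 + 30 + 12)) + 1)*(-447) = (4/(0 - 1*45) + 1)*(-447) = (4/(0 - 45) + 1)*(-447) = (4/(-45) + 1)*(-447) = (4*(-1/45) + 1)*(-447) = (-4/45 + 1)*(-447) = (41/45)*(-447) = -6109/15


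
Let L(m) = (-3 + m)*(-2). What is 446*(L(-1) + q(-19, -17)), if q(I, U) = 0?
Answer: 3568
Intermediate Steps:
L(m) = 6 - 2*m
446*(L(-1) + q(-19, -17)) = 446*((6 - 2*(-1)) + 0) = 446*((6 + 2) + 0) = 446*(8 + 0) = 446*8 = 3568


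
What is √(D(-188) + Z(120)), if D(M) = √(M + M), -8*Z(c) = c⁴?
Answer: √(-25920000 + 2*I*√94) ≈ 0.e-3 + 5091.2*I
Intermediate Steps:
Z(c) = -c⁴/8
D(M) = √2*√M (D(M) = √(2*M) = √2*√M)
√(D(-188) + Z(120)) = √(√2*√(-188) - ⅛*120⁴) = √(√2*(2*I*√47) - ⅛*207360000) = √(2*I*√94 - 25920000) = √(-25920000 + 2*I*√94)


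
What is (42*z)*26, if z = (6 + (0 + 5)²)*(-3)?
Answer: -101556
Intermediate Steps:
z = -93 (z = (6 + 5²)*(-3) = (6 + 25)*(-3) = 31*(-3) = -93)
(42*z)*26 = (42*(-93))*26 = -3906*26 = -101556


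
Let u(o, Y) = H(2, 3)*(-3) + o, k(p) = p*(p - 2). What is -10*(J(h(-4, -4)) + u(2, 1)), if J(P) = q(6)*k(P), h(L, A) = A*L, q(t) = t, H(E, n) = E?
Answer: -13400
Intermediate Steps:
k(p) = p*(-2 + p)
J(P) = 6*P*(-2 + P) (J(P) = 6*(P*(-2 + P)) = 6*P*(-2 + P))
u(o, Y) = -6 + o (u(o, Y) = 2*(-3) + o = -6 + o)
-10*(J(h(-4, -4)) + u(2, 1)) = -10*(6*(-4*(-4))*(-2 - 4*(-4)) + (-6 + 2)) = -10*(6*16*(-2 + 16) - 4) = -10*(6*16*14 - 4) = -10*(1344 - 4) = -10*1340 = -13400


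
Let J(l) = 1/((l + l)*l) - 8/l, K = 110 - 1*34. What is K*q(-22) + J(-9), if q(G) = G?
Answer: -270719/162 ≈ -1671.1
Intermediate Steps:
K = 76 (K = 110 - 34 = 76)
J(l) = 1/(2*l²) - 8/l (J(l) = 1/(((2*l))*l) - 8/l = (1/(2*l))/l - 8/l = 1/(2*l²) - 8/l)
K*q(-22) + J(-9) = 76*(-22) + (½)*(1 - 16*(-9))/(-9)² = -1672 + (½)*(1/81)*(1 + 144) = -1672 + (½)*(1/81)*145 = -1672 + 145/162 = -270719/162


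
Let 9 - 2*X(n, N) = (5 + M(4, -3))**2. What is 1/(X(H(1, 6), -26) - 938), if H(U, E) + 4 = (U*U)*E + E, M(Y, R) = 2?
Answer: -1/958 ≈ -0.0010438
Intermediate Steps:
H(U, E) = -4 + E + E*U**2 (H(U, E) = -4 + ((U*U)*E + E) = -4 + (U**2*E + E) = -4 + (E*U**2 + E) = -4 + (E + E*U**2) = -4 + E + E*U**2)
X(n, N) = -20 (X(n, N) = 9/2 - (5 + 2)**2/2 = 9/2 - 1/2*7**2 = 9/2 - 1/2*49 = 9/2 - 49/2 = -20)
1/(X(H(1, 6), -26) - 938) = 1/(-20 - 938) = 1/(-958) = -1/958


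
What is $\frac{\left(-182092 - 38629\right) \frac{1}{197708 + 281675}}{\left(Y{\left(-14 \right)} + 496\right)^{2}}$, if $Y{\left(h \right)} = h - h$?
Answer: $- \frac{220721}{117935888128} \approx -1.8715 \cdot 10^{-6}$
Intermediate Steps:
$Y{\left(h \right)} = 0$
$\frac{\left(-182092 - 38629\right) \frac{1}{197708 + 281675}}{\left(Y{\left(-14 \right)} + 496\right)^{2}} = \frac{\left(-182092 - 38629\right) \frac{1}{197708 + 281675}}{\left(0 + 496\right)^{2}} = \frac{\left(-220721\right) \frac{1}{479383}}{496^{2}} = \frac{\left(-220721\right) \frac{1}{479383}}{246016} = \left(- \frac{220721}{479383}\right) \frac{1}{246016} = - \frac{220721}{117935888128}$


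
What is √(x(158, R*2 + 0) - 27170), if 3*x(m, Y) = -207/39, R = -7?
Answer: I*√4592029/13 ≈ 164.84*I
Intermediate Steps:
x(m, Y) = -23/13 (x(m, Y) = (-207/39)/3 = (-207*1/39)/3 = (⅓)*(-69/13) = -23/13)
√(x(158, R*2 + 0) - 27170) = √(-23/13 - 27170) = √(-353233/13) = I*√4592029/13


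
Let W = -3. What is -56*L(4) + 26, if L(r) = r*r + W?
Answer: -702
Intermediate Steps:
L(r) = -3 + r² (L(r) = r*r - 3 = r² - 3 = -3 + r²)
-56*L(4) + 26 = -56*(-3 + 4²) + 26 = -56*(-3 + 16) + 26 = -56*13 + 26 = -728 + 26 = -702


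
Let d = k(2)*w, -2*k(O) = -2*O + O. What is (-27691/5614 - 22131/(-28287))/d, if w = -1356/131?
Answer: 456803157/1139350072 ≈ 0.40093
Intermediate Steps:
k(O) = O/2 (k(O) = -(-2*O + O)/2 = -(-1)*O/2 = O/2)
w = -1356/131 (w = -1356*1/131 = -1356/131 ≈ -10.351)
d = -1356/131 (d = ((1/2)*2)*(-1356/131) = 1*(-1356/131) = -1356/131 ≈ -10.351)
(-27691/5614 - 22131/(-28287))/d = (-27691/5614 - 22131/(-28287))/(-1356/131) = (-27691*1/5614 - 22131*(-1/28287))*(-131/1356) = (-27691/5614 + 2459/3143)*(-131/1356) = -10461141/2520686*(-131/1356) = 456803157/1139350072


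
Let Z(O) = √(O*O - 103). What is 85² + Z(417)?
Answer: 7225 + √173786 ≈ 7641.9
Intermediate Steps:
Z(O) = √(-103 + O²) (Z(O) = √(O² - 103) = √(-103 + O²))
85² + Z(417) = 85² + √(-103 + 417²) = 7225 + √(-103 + 173889) = 7225 + √173786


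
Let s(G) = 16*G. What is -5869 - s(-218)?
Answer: -2381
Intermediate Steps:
-5869 - s(-218) = -5869 - 16*(-218) = -5869 - 1*(-3488) = -5869 + 3488 = -2381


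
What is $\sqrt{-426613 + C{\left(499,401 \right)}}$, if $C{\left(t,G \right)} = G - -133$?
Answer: $i \sqrt{426079} \approx 652.75 i$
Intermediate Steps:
$C{\left(t,G \right)} = 133 + G$ ($C{\left(t,G \right)} = G + 133 = 133 + G$)
$\sqrt{-426613 + C{\left(499,401 \right)}} = \sqrt{-426613 + \left(133 + 401\right)} = \sqrt{-426613 + 534} = \sqrt{-426079} = i \sqrt{426079}$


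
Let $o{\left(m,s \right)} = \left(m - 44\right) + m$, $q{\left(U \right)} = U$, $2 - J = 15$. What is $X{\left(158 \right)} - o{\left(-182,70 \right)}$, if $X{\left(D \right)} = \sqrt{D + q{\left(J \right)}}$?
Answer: $408 + \sqrt{145} \approx 420.04$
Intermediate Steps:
$J = -13$ ($J = 2 - 15 = -13$)
$o{\left(m,s \right)} = -44 + 2 m$ ($o{\left(m,s \right)} = \left(-44 + m\right) + m = -44 + 2 m$)
$X{\left(D \right)} = \sqrt{-13 + D}$ ($X{\left(D \right)} = \sqrt{D - 13} = \sqrt{-13 + D}$)
$X{\left(158 \right)} - o{\left(-182,70 \right)} = \sqrt{-13 + 158} - \left(-44 + 2 \left(-182\right)\right) = \sqrt{145} - \left(-44 - 364\right) = \sqrt{145} - -408 = \sqrt{145} + 408 = 408 + \sqrt{145}$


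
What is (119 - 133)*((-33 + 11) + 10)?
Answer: 168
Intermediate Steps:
(119 - 133)*((-33 + 11) + 10) = -14*(-22 + 10) = -14*(-12) = 168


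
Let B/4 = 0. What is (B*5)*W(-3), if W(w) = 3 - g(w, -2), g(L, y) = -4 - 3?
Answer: 0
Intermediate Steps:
B = 0 (B = 4*0 = 0)
g(L, y) = -7
W(w) = 10 (W(w) = 3 - 1*(-7) = 3 + 7 = 10)
(B*5)*W(-3) = (0*5)*10 = 0*10 = 0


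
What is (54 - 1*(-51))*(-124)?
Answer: -13020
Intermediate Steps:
(54 - 1*(-51))*(-124) = (54 + 51)*(-124) = 105*(-124) = -13020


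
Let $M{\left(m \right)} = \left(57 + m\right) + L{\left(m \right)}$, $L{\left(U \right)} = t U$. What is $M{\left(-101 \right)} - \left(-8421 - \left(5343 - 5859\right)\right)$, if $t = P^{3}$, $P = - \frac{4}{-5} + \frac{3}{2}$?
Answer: $\frac{6632133}{1000} \approx 6632.1$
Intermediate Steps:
$P = \frac{23}{10}$ ($P = \left(-4\right) \left(- \frac{1}{5}\right) + 3 \cdot \frac{1}{2} = \frac{4}{5} + \frac{3}{2} = \frac{23}{10} \approx 2.3$)
$t = \frac{12167}{1000}$ ($t = \left(\frac{23}{10}\right)^{3} = \frac{12167}{1000} \approx 12.167$)
$L{\left(U \right)} = \frac{12167 U}{1000}$
$M{\left(m \right)} = 57 + \frac{13167 m}{1000}$ ($M{\left(m \right)} = \left(57 + m\right) + \frac{12167 m}{1000} = 57 + \frac{13167 m}{1000}$)
$M{\left(-101 \right)} - \left(-8421 - \left(5343 - 5859\right)\right) = \left(57 + \frac{13167}{1000} \left(-101\right)\right) - \left(-8421 - \left(5343 - 5859\right)\right) = \left(57 - \frac{1329867}{1000}\right) - \left(-8421 - \left(5343 - 5859\right)\right) = - \frac{1272867}{1000} - \left(-8421 - -516\right) = - \frac{1272867}{1000} - \left(-8421 + 516\right) = - \frac{1272867}{1000} - -7905 = - \frac{1272867}{1000} + 7905 = \frac{6632133}{1000}$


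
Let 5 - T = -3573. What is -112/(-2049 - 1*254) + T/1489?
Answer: 1200986/489881 ≈ 2.4516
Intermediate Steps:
T = 3578 (T = 5 - 1*(-3573) = 5 + 3573 = 3578)
-112/(-2049 - 1*254) + T/1489 = -112/(-2049 - 1*254) + 3578/1489 = -112/(-2049 - 254) + 3578*(1/1489) = -112/(-2303) + 3578/1489 = -112*(-1/2303) + 3578/1489 = 16/329 + 3578/1489 = 1200986/489881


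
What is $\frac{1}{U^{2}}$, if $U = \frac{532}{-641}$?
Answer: $\frac{410881}{283024} \approx 1.4518$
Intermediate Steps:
$U = - \frac{532}{641}$ ($U = 532 \left(- \frac{1}{641}\right) = - \frac{532}{641} \approx -0.82995$)
$\frac{1}{U^{2}} = \frac{1}{\left(- \frac{532}{641}\right)^{2}} = \frac{1}{\frac{283024}{410881}} = \frac{410881}{283024}$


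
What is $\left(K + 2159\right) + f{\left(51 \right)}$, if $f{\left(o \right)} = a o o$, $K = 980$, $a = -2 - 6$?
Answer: $-17669$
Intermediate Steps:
$a = -8$ ($a = -2 - 6 = -8$)
$f{\left(o \right)} = - 8 o^{2}$ ($f{\left(o \right)} = - 8 o o = - 8 o^{2}$)
$\left(K + 2159\right) + f{\left(51 \right)} = \left(980 + 2159\right) - 8 \cdot 51^{2} = 3139 - 20808 = -17669$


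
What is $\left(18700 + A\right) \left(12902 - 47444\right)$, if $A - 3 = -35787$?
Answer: $590115528$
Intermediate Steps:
$A = -35784$ ($A = 3 - 35787 = -35784$)
$\left(18700 + A\right) \left(12902 - 47444\right) = \left(18700 - 35784\right) \left(12902 - 47444\right) = \left(-17084\right) \left(-34542\right) = 590115528$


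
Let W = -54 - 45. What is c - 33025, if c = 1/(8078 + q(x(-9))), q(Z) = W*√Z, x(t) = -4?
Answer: -1078155414061/32646644 + 99*I/32646644 ≈ -33025.0 + 3.0325e-6*I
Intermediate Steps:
W = -99
q(Z) = -99*√Z
c = (8078 + 198*I)/65293288 (c = 1/(8078 - 198*I) = (8078 + 198*I)/65293288 ≈ 0.00012372 + 3.0325e-6*I)
c - 33025 = (4039/32646644 + 99*I/32646644) - 33025 = -1078155414061/32646644 + 99*I/32646644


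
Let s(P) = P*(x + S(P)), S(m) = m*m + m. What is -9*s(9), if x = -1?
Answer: -7209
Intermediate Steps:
S(m) = m + m² (S(m) = m² + m = m + m²)
s(P) = P*(-1 + P*(1 + P))
-9*s(9) = -81*(-1 + 9*(1 + 9)) = -81*(-1 + 9*10) = -81*(-1 + 90) = -81*89 = -9*801 = -7209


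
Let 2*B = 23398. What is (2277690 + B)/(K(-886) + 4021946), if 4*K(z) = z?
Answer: 4578778/8043449 ≈ 0.56926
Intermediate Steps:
B = 11699 (B = (½)*23398 = 11699)
K(z) = z/4
(2277690 + B)/(K(-886) + 4021946) = (2277690 + 11699)/((¼)*(-886) + 4021946) = 2289389/(-443/2 + 4021946) = 2289389/(8043449/2) = 2289389*(2/8043449) = 4578778/8043449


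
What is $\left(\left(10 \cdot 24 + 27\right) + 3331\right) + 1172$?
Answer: $4770$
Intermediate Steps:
$\left(\left(10 \cdot 24 + 27\right) + 3331\right) + 1172 = \left(\left(240 + 27\right) + 3331\right) + 1172 = \left(267 + 3331\right) + 1172 = 3598 + 1172 = 4770$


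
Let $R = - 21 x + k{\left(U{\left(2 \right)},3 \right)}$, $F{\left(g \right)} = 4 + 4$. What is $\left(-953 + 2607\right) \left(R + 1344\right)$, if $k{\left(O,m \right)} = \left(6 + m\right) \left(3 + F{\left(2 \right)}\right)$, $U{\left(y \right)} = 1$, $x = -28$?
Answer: $3359274$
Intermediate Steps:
$F{\left(g \right)} = 8$
$k{\left(O,m \right)} = 66 + 11 m$ ($k{\left(O,m \right)} = \left(6 + m\right) \left(3 + 8\right) = \left(6 + m\right) 11 = 66 + 11 m$)
$R = 687$ ($R = \left(-21\right) \left(-28\right) + \left(66 + 11 \cdot 3\right) = 588 + \left(66 + 33\right) = 588 + 99 = 687$)
$\left(-953 + 2607\right) \left(R + 1344\right) = \left(-953 + 2607\right) \left(687 + 1344\right) = 1654 \cdot 2031 = 3359274$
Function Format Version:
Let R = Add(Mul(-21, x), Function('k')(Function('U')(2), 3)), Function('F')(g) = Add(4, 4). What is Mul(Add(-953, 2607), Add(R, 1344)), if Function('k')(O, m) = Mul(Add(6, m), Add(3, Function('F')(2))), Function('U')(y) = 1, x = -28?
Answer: 3359274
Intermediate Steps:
Function('F')(g) = 8
Function('k')(O, m) = Add(66, Mul(11, m)) (Function('k')(O, m) = Mul(Add(6, m), Add(3, 8)) = Mul(Add(6, m), 11) = Add(66, Mul(11, m)))
R = 687 (R = Add(Mul(-21, -28), Add(66, Mul(11, 3))) = Add(588, Add(66, 33)) = Add(588, 99) = 687)
Mul(Add(-953, 2607), Add(R, 1344)) = Mul(Add(-953, 2607), Add(687, 1344)) = Mul(1654, 2031) = 3359274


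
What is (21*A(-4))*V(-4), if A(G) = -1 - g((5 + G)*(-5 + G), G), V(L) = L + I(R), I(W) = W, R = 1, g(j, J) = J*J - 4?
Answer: 819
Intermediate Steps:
g(j, J) = -4 + J**2 (g(j, J) = J**2 - 4 = -4 + J**2)
V(L) = 1 + L (V(L) = L + 1 = 1 + L)
A(G) = 3 - G**2 (A(G) = -1 - (-4 + G**2) = -1 + (4 - G**2) = 3 - G**2)
(21*A(-4))*V(-4) = (21*(3 - 1*(-4)**2))*(1 - 4) = (21*(3 - 1*16))*(-3) = (21*(3 - 16))*(-3) = (21*(-13))*(-3) = -273*(-3) = 819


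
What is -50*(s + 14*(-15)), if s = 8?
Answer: 10100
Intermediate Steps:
-50*(s + 14*(-15)) = -50*(8 + 14*(-15)) = -50*(8 - 210) = -50*(-202) = 10100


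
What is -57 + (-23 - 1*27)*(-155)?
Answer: 7693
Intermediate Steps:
-57 + (-23 - 1*27)*(-155) = -57 + (-23 - 27)*(-155) = -57 - 50*(-155) = -57 + 7750 = 7693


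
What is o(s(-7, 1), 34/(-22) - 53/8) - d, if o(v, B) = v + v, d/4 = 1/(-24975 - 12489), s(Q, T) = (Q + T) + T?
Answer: -93659/9366 ≈ -9.9999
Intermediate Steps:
s(Q, T) = Q + 2*T
d = -1/9366 (d = 4/(-24975 - 12489) = 4/(-37464) = 4*(-1/37464) = -1/9366 ≈ -0.00010677)
o(v, B) = 2*v
o(s(-7, 1), 34/(-22) - 53/8) - d = 2*(-7 + 2*1) - 1*(-1/9366) = 2*(-7 + 2) + 1/9366 = 2*(-5) + 1/9366 = -10 + 1/9366 = -93659/9366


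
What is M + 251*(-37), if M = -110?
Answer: -9397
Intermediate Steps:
M + 251*(-37) = -110 + 251*(-37) = -110 - 9287 = -9397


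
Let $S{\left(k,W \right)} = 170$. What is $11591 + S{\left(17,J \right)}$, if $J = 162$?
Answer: $11761$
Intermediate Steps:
$11591 + S{\left(17,J \right)} = 11591 + 170 = 11761$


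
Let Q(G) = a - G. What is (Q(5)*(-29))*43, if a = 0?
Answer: 6235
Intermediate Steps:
Q(G) = -G (Q(G) = 0 - G = -G)
(Q(5)*(-29))*43 = (-1*5*(-29))*43 = -5*(-29)*43 = 145*43 = 6235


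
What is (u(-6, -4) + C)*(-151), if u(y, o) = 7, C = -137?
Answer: 19630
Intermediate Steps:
(u(-6, -4) + C)*(-151) = (7 - 137)*(-151) = -130*(-151) = 19630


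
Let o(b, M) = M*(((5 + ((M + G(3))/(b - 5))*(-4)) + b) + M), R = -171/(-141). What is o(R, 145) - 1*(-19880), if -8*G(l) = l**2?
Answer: 1068166555/16732 ≈ 63840.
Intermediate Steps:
G(l) = -l**2/8
R = 57/47 (R = -171*(-1/141) = 57/47 ≈ 1.2128)
o(b, M) = M*(5 + M + b - 4*(-9/8 + M)/(-5 + b)) (o(b, M) = M*(((5 + ((M - 1/8*3**2)/(b - 5))*(-4)) + b) + M) = M*(((5 + ((M - 1/8*9)/(-5 + b))*(-4)) + b) + M) = M*(((5 + ((M - 9/8)/(-5 + b))*(-4)) + b) + M) = M*(((5 + ((-9/8 + M)/(-5 + b))*(-4)) + b) + M) = M*(((5 - 4*(-9/8 + M)/(-5 + b)) + b) + M) = M*((5 + b - 4*(-9/8 + M)/(-5 + b)) + M) = M*(5 + M + b - 4*(-9/8 + M)/(-5 + b)))
o(R, 145) - 1*(-19880) = (1/2)*145*(-41 - 18*145 + 2*(57/47)**2 + 2*145*(57/47))/(-5 + 57/47) - 1*(-19880) = (1/2)*145*(-41 - 2610 + 2*(3249/2209) + 16530/47)/(-178/47) + 19880 = (1/2)*145*(-47/178)*(-41 - 2610 + 6498/2209 + 16530/47) + 19880 = (1/2)*145*(-47/178)*(-5072651/2209) + 19880 = 735534395/16732 + 19880 = 1068166555/16732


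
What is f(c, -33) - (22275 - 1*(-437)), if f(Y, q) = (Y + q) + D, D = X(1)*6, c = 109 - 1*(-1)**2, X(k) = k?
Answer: -22631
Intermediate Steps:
c = 108 (c = 109 - 1*1 = 109 - 1 = 108)
D = 6 (D = 1*6 = 6)
f(Y, q) = 6 + Y + q (f(Y, q) = (Y + q) + 6 = 6 + Y + q)
f(c, -33) - (22275 - 1*(-437)) = (6 + 108 - 33) - (22275 - 1*(-437)) = 81 - (22275 + 437) = 81 - 1*22712 = 81 - 22712 = -22631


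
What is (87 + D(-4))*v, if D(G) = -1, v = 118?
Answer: 10148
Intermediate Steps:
(87 + D(-4))*v = (87 - 1)*118 = 86*118 = 10148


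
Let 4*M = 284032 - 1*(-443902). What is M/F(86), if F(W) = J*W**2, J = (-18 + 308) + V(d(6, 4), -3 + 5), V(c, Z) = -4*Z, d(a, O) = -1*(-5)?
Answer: 363967/4171344 ≈ 0.087254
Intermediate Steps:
d(a, O) = 5
M = 363967/2 (M = (284032 - 1*(-443902))/4 = (284032 + 443902)/4 = (1/4)*727934 = 363967/2 ≈ 1.8198e+5)
J = 282 (J = (-18 + 308) - 4*(-3 + 5) = 290 - 4*2 = 290 - 8 = 282)
F(W) = 282*W**2
M/F(86) = 363967/(2*((282*86**2))) = 363967/(2*((282*7396))) = (363967/2)/2085672 = (363967/2)*(1/2085672) = 363967/4171344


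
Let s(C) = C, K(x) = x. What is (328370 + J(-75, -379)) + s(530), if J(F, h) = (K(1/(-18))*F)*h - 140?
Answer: 1963085/6 ≈ 3.2718e+5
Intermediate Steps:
J(F, h) = -140 - F*h/18 (J(F, h) = (F/(-18))*h - 140 = (-F/18)*h - 140 = -F*h/18 - 140 = -140 - F*h/18)
(328370 + J(-75, -379)) + s(530) = (328370 + (-140 - 1/18*(-75)*(-379))) + 530 = (328370 + (-140 - 9475/6)) + 530 = (328370 - 10315/6) + 530 = 1959905/6 + 530 = 1963085/6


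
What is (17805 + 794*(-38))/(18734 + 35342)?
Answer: -12367/54076 ≈ -0.22870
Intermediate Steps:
(17805 + 794*(-38))/(18734 + 35342) = (17805 - 30172)/54076 = -12367*1/54076 = -12367/54076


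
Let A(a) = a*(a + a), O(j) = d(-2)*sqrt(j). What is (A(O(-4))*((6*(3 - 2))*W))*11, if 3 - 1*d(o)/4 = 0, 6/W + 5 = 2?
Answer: 152064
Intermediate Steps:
W = -2 (W = 6/(-5 + 2) = 6/(-3) = 6*(-1/3) = -2)
d(o) = 12 (d(o) = 12 - 4*0 = 12 + 0 = 12)
O(j) = 12*sqrt(j)
A(a) = 2*a**2 (A(a) = a*(2*a) = 2*a**2)
(A(O(-4))*((6*(3 - 2))*W))*11 = ((2*(12*sqrt(-4))**2)*((6*(3 - 2))*(-2)))*11 = ((2*(12*(2*I))**2)*((6*1)*(-2)))*11 = ((2*(24*I)**2)*(6*(-2)))*11 = ((2*(-576))*(-12))*11 = -1152*(-12)*11 = 13824*11 = 152064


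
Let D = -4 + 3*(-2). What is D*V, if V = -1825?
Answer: 18250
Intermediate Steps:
D = -10 (D = -4 - 6 = -10)
D*V = -10*(-1825) = 18250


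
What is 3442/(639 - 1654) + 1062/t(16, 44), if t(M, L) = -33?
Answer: -397172/11165 ≈ -35.573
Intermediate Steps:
3442/(639 - 1654) + 1062/t(16, 44) = 3442/(639 - 1654) + 1062/(-33) = 3442/(-1015) + 1062*(-1/33) = 3442*(-1/1015) - 354/11 = -3442/1015 - 354/11 = -397172/11165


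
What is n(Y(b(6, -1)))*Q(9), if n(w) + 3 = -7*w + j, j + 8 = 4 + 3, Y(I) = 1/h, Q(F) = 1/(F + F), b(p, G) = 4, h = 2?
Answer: -5/12 ≈ -0.41667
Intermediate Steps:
Q(F) = 1/(2*F)
Y(I) = 1/2
j = -1 (j = -8 + (4 + 3) = -8 + 7 = -1)
n(w) = -4 - 7*w (n(w) = -3 + (-7*w - 1) = -3 + (-1 - 7*w) = -4 - 7*w)
n(Y(b(6, -1)))*Q(9) = (-4 - 7*1/2)*((1/2)/9) = (-4 - 7/2)*((1/2)*(1/9)) = -15/2*1/18 = -5/12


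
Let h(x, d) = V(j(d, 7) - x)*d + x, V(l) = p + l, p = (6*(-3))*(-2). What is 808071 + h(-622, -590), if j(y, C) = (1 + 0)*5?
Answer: 416279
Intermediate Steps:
j(y, C) = 5 (j(y, C) = 1*5 = 5)
p = 36 (p = -18*(-2) = 36)
V(l) = 36 + l
h(x, d) = x + d*(41 - x) (h(x, d) = (36 + (5 - x))*d + x = (41 - x)*d + x = d*(41 - x) + x = x + d*(41 - x))
808071 + h(-622, -590) = 808071 + (-622 - 1*(-590)*(-41 - 622)) = 808071 + (-622 - 1*(-590)*(-663)) = 808071 + (-622 - 391170) = 808071 - 391792 = 416279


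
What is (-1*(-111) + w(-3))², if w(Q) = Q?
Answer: 11664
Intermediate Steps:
(-1*(-111) + w(-3))² = (-1*(-111) - 3)² = (111 - 3)² = 108² = 11664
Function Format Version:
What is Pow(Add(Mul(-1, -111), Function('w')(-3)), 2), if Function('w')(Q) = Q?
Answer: 11664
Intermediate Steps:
Pow(Add(Mul(-1, -111), Function('w')(-3)), 2) = Pow(Add(Mul(-1, -111), -3), 2) = Pow(Add(111, -3), 2) = Pow(108, 2) = 11664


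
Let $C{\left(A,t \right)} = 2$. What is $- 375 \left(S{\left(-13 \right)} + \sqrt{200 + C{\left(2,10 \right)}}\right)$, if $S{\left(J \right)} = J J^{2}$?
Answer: $823875 - 375 \sqrt{202} \approx 8.1855 \cdot 10^{5}$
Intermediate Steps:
$S{\left(J \right)} = J^{3}$
$- 375 \left(S{\left(-13 \right)} + \sqrt{200 + C{\left(2,10 \right)}}\right) = - 375 \left(\left(-13\right)^{3} + \sqrt{200 + 2}\right) = - 375 \left(-2197 + \sqrt{202}\right) = 823875 - 375 \sqrt{202}$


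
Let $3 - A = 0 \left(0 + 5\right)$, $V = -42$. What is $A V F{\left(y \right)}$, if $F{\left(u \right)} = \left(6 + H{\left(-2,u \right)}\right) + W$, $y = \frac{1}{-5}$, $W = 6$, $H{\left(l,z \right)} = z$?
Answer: $- \frac{7434}{5} \approx -1486.8$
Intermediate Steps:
$A = 3$ ($A = 3 - 0 \left(0 + 5\right) = 3 - 0 \cdot 5 = 3 - 0 = 3 + 0 = 3$)
$y = - \frac{1}{5} \approx -0.2$
$F{\left(u \right)} = 12 + u$ ($F{\left(u \right)} = \left(6 + u\right) + 6 = 12 + u$)
$A V F{\left(y \right)} = 3 \left(-42\right) \left(12 - \frac{1}{5}\right) = \left(-126\right) \frac{59}{5} = - \frac{7434}{5}$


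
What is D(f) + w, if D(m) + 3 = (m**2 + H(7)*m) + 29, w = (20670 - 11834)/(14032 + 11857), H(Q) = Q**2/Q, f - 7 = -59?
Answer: 61262210/25889 ≈ 2366.3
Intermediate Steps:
f = -52 (f = 7 - 59 = -52)
H(Q) = Q
w = 8836/25889 ≈ 0.34130
D(m) = 26 + m**2 + 7*m (D(m) = -3 + ((m**2 + 7*m) + 29) = -3 + (29 + m**2 + 7*m) = 26 + m**2 + 7*m)
D(f) + w = (26 + (-52)**2 + 7*(-52)) + 8836/25889 = (26 + 2704 - 364) + 8836/25889 = 2366 + 8836/25889 = 61262210/25889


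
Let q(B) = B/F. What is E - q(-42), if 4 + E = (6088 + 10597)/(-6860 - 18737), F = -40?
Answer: -2918997/511940 ≈ -5.7018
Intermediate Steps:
q(B) = -B/40 (q(B) = B/(-40) = B*(-1/40) = -B/40)
E = -119073/25597 (E = -4 + (6088 + 10597)/(-6860 - 18737) = -4 + 16685/(-25597) = -4 + 16685*(-1/25597) = -4 - 16685/25597 = -119073/25597 ≈ -4.6518)
E - q(-42) = -119073/25597 - (-1)*(-42)/40 = -119073/25597 - 1*21/20 = -119073/25597 - 21/20 = -2918997/511940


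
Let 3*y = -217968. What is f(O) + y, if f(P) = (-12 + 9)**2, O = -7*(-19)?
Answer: -72647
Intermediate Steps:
y = -72656 (y = (1/3)*(-217968) = -72656)
O = 133
f(P) = 9 (f(P) = (-3)**2 = 9)
f(O) + y = 9 - 72656 = -72647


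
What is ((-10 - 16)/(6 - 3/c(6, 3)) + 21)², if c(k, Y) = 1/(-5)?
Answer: 172225/441 ≈ 390.53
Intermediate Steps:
c(k, Y) = -⅕
((-10 - 16)/(6 - 3/c(6, 3)) + 21)² = ((-10 - 16)/(6 - 3/(-⅕)) + 21)² = (-26/(6 - 3*(-5)) + 21)² = (-26/(6 + 15) + 21)² = (-26/21 + 21)² = (415/21)² = 172225/441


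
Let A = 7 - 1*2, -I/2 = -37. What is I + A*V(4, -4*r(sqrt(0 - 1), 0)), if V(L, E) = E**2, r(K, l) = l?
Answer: 74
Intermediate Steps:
I = 74 (I = -2*(-37) = 74)
A = 5 (A = 7 - 2 = 5)
I + A*V(4, -4*r(sqrt(0 - 1), 0)) = 74 + 5*(-4*0)**2 = 74 + 5*0**2 = 74 + 5*0 = 74 + 0 = 74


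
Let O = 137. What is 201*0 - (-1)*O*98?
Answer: 13426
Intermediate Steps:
201*0 - (-1)*O*98 = 201*0 - (-1)*137*98 = 0 - (-1)*13426 = 0 - 1*(-13426) = 0 + 13426 = 13426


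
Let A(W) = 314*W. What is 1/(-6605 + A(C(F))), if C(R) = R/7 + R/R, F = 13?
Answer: -7/39955 ≈ -0.00017520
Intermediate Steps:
C(R) = 1 + R/7 (C(R) = R*(⅐) + 1 = R/7 + 1 = 1 + R/7)
1/(-6605 + A(C(F))) = 1/(-6605 + 314*(1 + (⅐)*13)) = 1/(-6605 + 314*(1 + 13/7)) = 1/(-6605 + 314*(20/7)) = 1/(-6605 + 6280/7) = 1/(-39955/7) = -7/39955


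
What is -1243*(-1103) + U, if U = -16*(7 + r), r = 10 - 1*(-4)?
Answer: 1370693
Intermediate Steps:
r = 14 (r = 10 + 4 = 14)
U = -336 (U = -16*(7 + 14) = -16*21 = -336)
-1243*(-1103) + U = -1243*(-1103) - 336 = 1371029 - 336 = 1370693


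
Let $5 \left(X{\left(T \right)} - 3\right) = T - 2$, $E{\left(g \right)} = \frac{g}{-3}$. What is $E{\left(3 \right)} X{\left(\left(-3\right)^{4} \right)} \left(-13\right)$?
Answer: $\frac{1222}{5} \approx 244.4$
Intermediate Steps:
$E{\left(g \right)} = - \frac{g}{3}$ ($E{\left(g \right)} = g \left(- \frac{1}{3}\right) = - \frac{g}{3}$)
$X{\left(T \right)} = \frac{13}{5} + \frac{T}{5}$ ($X{\left(T \right)} = 3 + \frac{T - 2}{5} = 3 + \frac{-2 + T}{5} = 3 + \left(- \frac{2}{5} + \frac{T}{5}\right) = \frac{13}{5} + \frac{T}{5}$)
$E{\left(3 \right)} X{\left(\left(-3\right)^{4} \right)} \left(-13\right) = \left(- \frac{1}{3}\right) 3 \left(\frac{13}{5} + \frac{\left(-3\right)^{4}}{5}\right) \left(-13\right) = - (\frac{13}{5} + \frac{1}{5} \cdot 81) \left(-13\right) = - (\frac{13}{5} + \frac{81}{5}) \left(-13\right) = \left(-1\right) \frac{94}{5} \left(-13\right) = \left(- \frac{94}{5}\right) \left(-13\right) = \frac{1222}{5}$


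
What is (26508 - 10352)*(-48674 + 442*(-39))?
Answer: -1064874272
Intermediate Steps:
(26508 - 10352)*(-48674 + 442*(-39)) = 16156*(-48674 - 17238) = 16156*(-65912) = -1064874272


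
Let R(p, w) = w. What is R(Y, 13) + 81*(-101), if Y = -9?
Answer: -8168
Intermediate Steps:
R(Y, 13) + 81*(-101) = 13 + 81*(-101) = 13 - 8181 = -8168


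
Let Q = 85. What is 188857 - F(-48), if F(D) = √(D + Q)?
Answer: 188857 - √37 ≈ 1.8885e+5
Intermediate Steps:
F(D) = √(85 + D) (F(D) = √(D + 85) = √(85 + D))
188857 - F(-48) = 188857 - √(85 - 48) = 188857 - √37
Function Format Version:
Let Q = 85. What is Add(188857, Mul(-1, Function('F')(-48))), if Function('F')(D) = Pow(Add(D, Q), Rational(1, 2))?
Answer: Add(188857, Mul(-1, Pow(37, Rational(1, 2)))) ≈ 1.8885e+5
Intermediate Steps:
Function('F')(D) = Pow(Add(85, D), Rational(1, 2)) (Function('F')(D) = Pow(Add(D, 85), Rational(1, 2)) = Pow(Add(85, D), Rational(1, 2)))
Add(188857, Mul(-1, Function('F')(-48))) = Add(188857, Mul(-1, Pow(Add(85, -48), Rational(1, 2)))) = Add(188857, Mul(-1, Pow(37, Rational(1, 2))))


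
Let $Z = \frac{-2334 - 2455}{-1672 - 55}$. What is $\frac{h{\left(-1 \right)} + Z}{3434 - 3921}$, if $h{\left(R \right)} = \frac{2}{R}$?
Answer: $- \frac{1335}{841049} \approx -0.0015873$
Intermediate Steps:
$Z = \frac{4789}{1727}$ ($Z = - \frac{4789}{-1727} = \left(-4789\right) \left(- \frac{1}{1727}\right) = \frac{4789}{1727} \approx 2.773$)
$\frac{h{\left(-1 \right)} + Z}{3434 - 3921} = \frac{\frac{2}{-1} + \frac{4789}{1727}}{3434 - 3921} = \frac{2 \left(-1\right) + \frac{4789}{1727}}{-487} = \left(-2 + \frac{4789}{1727}\right) \left(- \frac{1}{487}\right) = \frac{1335}{1727} \left(- \frac{1}{487}\right) = - \frac{1335}{841049}$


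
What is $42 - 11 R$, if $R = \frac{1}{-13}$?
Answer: $\frac{557}{13} \approx 42.846$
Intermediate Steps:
$R = - \frac{1}{13} \approx -0.076923$
$42 - 11 R = 42 - - \frac{11}{13} = 42 + \frac{11}{13} = \frac{557}{13}$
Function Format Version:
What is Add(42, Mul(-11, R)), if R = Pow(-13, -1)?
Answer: Rational(557, 13) ≈ 42.846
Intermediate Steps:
R = Rational(-1, 13) ≈ -0.076923
Add(42, Mul(-11, R)) = Add(42, Mul(-11, Rational(-1, 13))) = Add(42, Rational(11, 13)) = Rational(557, 13)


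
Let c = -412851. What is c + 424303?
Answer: 11452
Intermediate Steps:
c + 424303 = -412851 + 424303 = 11452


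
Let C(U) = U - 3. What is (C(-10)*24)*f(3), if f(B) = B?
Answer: -936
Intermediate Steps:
C(U) = -3 + U
(C(-10)*24)*f(3) = ((-3 - 10)*24)*3 = -13*24*3 = -312*3 = -936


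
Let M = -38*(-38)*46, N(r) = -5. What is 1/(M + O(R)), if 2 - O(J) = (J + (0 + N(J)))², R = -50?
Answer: 1/63401 ≈ 1.5773e-5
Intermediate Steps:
M = 66424 (M = 1444*46 = 66424)
O(J) = 2 - (-5 + J)² (O(J) = 2 - (J + (0 - 5))² = 2 - (J - 5)² = 2 - (-5 + J)²)
1/(M + O(R)) = 1/(66424 + (2 - (-5 - 50)²)) = 1/(66424 + (2 - 1*(-55)²)) = 1/(66424 + (2 - 1*3025)) = 1/(66424 + (2 - 3025)) = 1/(66424 - 3023) = 1/63401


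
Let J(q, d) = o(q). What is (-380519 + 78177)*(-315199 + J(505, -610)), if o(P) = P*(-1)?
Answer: 95450578768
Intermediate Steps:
o(P) = -P
J(q, d) = -q
(-380519 + 78177)*(-315199 + J(505, -610)) = (-380519 + 78177)*(-315199 - 1*505) = -302342*(-315199 - 505) = -302342*(-315704) = 95450578768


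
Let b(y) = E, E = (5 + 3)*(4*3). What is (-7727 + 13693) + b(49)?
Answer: 6062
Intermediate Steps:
E = 96 (E = 8*12 = 96)
b(y) = 96
(-7727 + 13693) + b(49) = (-7727 + 13693) + 96 = 5966 + 96 = 6062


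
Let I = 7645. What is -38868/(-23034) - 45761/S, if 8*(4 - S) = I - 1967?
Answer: 720993310/10837497 ≈ 66.528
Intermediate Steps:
S = -2823/4 (S = 4 - (7645 - 1967)/8 = 4 - 1/8*5678 = 4 - 2839/4 = -2823/4 ≈ -705.75)
-38868/(-23034) - 45761/S = -38868/(-23034) - 45761/(-2823/4) = -38868*(-1/23034) - 45761*(-4/2823) = 6478/3839 + 183044/2823 = 720993310/10837497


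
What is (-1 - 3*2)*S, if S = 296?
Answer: -2072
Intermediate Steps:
(-1 - 3*2)*S = (-1 - 3*2)*296 = (-1 - 6)*296 = -7*296 = -2072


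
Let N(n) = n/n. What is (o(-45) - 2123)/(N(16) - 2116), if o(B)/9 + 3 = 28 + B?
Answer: 49/45 ≈ 1.0889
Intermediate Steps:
N(n) = 1
o(B) = 225 + 9*B (o(B) = -27 + 9*(28 + B) = -27 + (252 + 9*B) = 225 + 9*B)
(o(-45) - 2123)/(N(16) - 2116) = ((225 + 9*(-45)) - 2123)/(1 - 2116) = ((225 - 405) - 2123)/(-2115) = (-180 - 2123)*(-1/2115) = -2303*(-1/2115) = 49/45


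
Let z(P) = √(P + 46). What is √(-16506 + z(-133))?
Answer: √(-16506 + I*√87) ≈ 0.0363 + 128.48*I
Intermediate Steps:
z(P) = √(46 + P)
√(-16506 + z(-133)) = √(-16506 + √(46 - 133)) = √(-16506 + √(-87)) = √(-16506 + I*√87)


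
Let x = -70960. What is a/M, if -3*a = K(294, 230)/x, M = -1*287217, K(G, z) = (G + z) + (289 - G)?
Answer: -173/20380918320 ≈ -8.4883e-9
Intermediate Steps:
K(G, z) = 289 + z
M = -287217
a = 173/70960 (a = -(289 + 230)/(3*(-70960)) = -173*(-1)/70960 = -⅓*(-519/70960) = 173/70960 ≈ 0.0024380)
a/M = (173/70960)/(-287217) = (173/70960)*(-1/287217) = -173/20380918320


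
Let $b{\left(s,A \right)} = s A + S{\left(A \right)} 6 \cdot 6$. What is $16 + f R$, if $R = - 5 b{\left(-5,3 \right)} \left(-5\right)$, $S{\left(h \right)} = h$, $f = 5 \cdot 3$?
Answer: $34891$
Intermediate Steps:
$f = 15$
$b{\left(s,A \right)} = 36 A + A s$ ($b{\left(s,A \right)} = s A + A 6 \cdot 6 = A s + 6 A 6 = A s + 36 A = 36 A + A s$)
$R = 2325$ ($R = - 5 \cdot 3 \left(36 - 5\right) \left(-5\right) = - 5 \cdot 3 \cdot 31 \left(-5\right) = \left(-5\right) 93 \left(-5\right) = \left(-465\right) \left(-5\right) = 2325$)
$16 + f R = 16 + 15 \cdot 2325 = 16 + 34875 = 34891$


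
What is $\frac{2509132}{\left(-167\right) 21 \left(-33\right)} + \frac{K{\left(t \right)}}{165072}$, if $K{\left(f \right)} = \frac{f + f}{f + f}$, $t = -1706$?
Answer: $\frac{138062517745}{6367982544} \approx 21.681$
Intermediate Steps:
$K{\left(f \right)} = 1$ ($K{\left(f \right)} = \frac{2 f}{2 f} = 2 f \frac{1}{2 f} = 1$)
$\frac{2509132}{\left(-167\right) 21 \left(-33\right)} + \frac{K{\left(t \right)}}{165072} = \frac{2509132}{\left(-167\right) 21 \left(-33\right)} + 1 \cdot \frac{1}{165072} = \frac{2509132}{\left(-3507\right) \left(-33\right)} + 1 \cdot \frac{1}{165072} = \frac{2509132}{115731} + \frac{1}{165072} = \frac{138062517745}{6367982544}$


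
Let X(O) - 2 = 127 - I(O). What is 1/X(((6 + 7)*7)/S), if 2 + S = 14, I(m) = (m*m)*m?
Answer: -1728/530659 ≈ -0.0032563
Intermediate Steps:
I(m) = m³ (I(m) = m²*m = m³)
S = 12 (S = -2 + 14 = 12)
X(O) = 129 - O³ (X(O) = 2 + (127 - O³) = 129 - O³)
1/X(((6 + 7)*7)/S) = 1/(129 - (((6 + 7)*7)/12)³) = 1/(129 - ((13*7)*(1/12))³) = 1/(129 - (91*(1/12))³) = 1/(129 - (91/12)³) = 1/(129 - 1*753571/1728) = 1/(129 - 753571/1728) = 1/(-530659/1728) = -1728/530659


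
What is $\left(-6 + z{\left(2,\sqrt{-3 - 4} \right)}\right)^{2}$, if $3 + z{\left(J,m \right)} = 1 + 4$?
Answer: $16$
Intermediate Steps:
$z{\left(J,m \right)} = 2$ ($z{\left(J,m \right)} = -3 + \left(1 + 4\right) = -3 + 5 = 2$)
$\left(-6 + z{\left(2,\sqrt{-3 - 4} \right)}\right)^{2} = \left(-6 + 2\right)^{2} = \left(-4\right)^{2} = 16$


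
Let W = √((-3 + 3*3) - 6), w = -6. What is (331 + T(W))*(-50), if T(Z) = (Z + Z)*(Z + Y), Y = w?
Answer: -16550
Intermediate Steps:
Y = -6
W = 0 (W = √((-3 + 9) - 6) = √(6 - 6) = √0 = 0)
T(Z) = 2*Z*(-6 + Z) (T(Z) = (Z + Z)*(Z - 6) = (2*Z)*(-6 + Z) = 2*Z*(-6 + Z))
(331 + T(W))*(-50) = (331 + 2*0*(-6 + 0))*(-50) = (331 + 2*0*(-6))*(-50) = (331 + 0)*(-50) = 331*(-50) = -16550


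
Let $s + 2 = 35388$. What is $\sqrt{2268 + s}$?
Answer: $\sqrt{37654} \approx 194.05$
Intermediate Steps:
$s = 35386$ ($s = -2 + 35388 = 35386$)
$\sqrt{2268 + s} = \sqrt{2268 + 35386} = \sqrt{37654}$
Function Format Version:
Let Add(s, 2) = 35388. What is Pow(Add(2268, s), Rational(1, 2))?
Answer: Pow(37654, Rational(1, 2)) ≈ 194.05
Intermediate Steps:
s = 35386 (s = Add(-2, 35388) = 35386)
Pow(Add(2268, s), Rational(1, 2)) = Pow(Add(2268, 35386), Rational(1, 2)) = Pow(37654, Rational(1, 2))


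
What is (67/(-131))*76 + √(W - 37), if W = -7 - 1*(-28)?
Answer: -5092/131 + 4*I ≈ -38.87 + 4.0*I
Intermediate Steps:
W = 21 (W = -7 + 28 = 21)
(67/(-131))*76 + √(W - 37) = (67/(-131))*76 + √(21 - 37) = (67*(-1/131))*76 + √(-16) = -67/131*76 + 4*I = -5092/131 + 4*I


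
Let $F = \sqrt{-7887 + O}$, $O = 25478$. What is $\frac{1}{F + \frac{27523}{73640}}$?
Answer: $- \frac{2026793720}{95392589798071} + \frac{37959947200 \sqrt{359}}{95392589798071} \approx 0.0075185$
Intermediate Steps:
$F = 7 \sqrt{359}$ ($F = \sqrt{-7887 + 25478} = \sqrt{17591} = 7 \sqrt{359} \approx 132.63$)
$\frac{1}{F + \frac{27523}{73640}} = \frac{1}{7 \sqrt{359} + \frac{27523}{73640}} = \frac{1}{\frac{27523}{73640} + 7 \sqrt{359}}$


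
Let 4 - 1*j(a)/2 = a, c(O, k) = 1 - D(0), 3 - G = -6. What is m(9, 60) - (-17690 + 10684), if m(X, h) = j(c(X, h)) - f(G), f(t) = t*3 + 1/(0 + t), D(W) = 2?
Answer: 62900/9 ≈ 6988.9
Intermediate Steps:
G = 9 (G = 3 - 1*(-6) = 3 + 6 = 9)
c(O, k) = -1 (c(O, k) = 1 - 1*2 = 1 - 2 = -1)
f(t) = 1/t + 3*t (f(t) = 3*t + 1/t = 1/t + 3*t)
j(a) = 8 - 2*a
m(X, h) = -154/9 (m(X, h) = (8 - 2*(-1)) - (1/9 + 3*9) = (8 + 2) - (⅑ + 27) = 10 - 1*244/9 = 10 - 244/9 = -154/9)
m(9, 60) - (-17690 + 10684) = -154/9 - (-17690 + 10684) = -154/9 - 1*(-7006) = -154/9 + 7006 = 62900/9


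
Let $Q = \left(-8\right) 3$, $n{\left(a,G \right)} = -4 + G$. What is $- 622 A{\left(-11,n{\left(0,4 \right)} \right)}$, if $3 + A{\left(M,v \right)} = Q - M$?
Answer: $9952$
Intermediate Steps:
$Q = -24$
$A{\left(M,v \right)} = -27 - M$ ($A{\left(M,v \right)} = -3 - \left(24 + M\right) = -27 - M$)
$- 622 A{\left(-11,n{\left(0,4 \right)} \right)} = - 622 \left(-27 - -11\right) = - 622 \left(-27 + 11\right) = \left(-622\right) \left(-16\right) = 9952$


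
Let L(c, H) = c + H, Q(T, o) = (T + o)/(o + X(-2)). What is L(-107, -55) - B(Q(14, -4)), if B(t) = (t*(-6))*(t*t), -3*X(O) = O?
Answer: -324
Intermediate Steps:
X(O) = -O/3
Q(T, o) = (T + o)/(⅔ + o) (Q(T, o) = (T + o)/(o - ⅓*(-2)) = (T + o)/(o + ⅔) = (T + o)/(⅔ + o))
L(c, H) = H + c
B(t) = -6*t³ (B(t) = (-6*t)*t² = -6*t³)
L(-107, -55) - B(Q(14, -4)) = (-55 - 107) - (-6)*(3*(14 - 4)/(2 + 3*(-4)))³ = -162 - (-6)*(3*10/(2 - 12))³ = -162 - (-6)*(3*10/(-10))³ = -162 - (-6)*(3*(-⅒)*10)³ = -162 - (-6)*(-3)³ = -162 - (-6)*(-27) = -162 - 1*162 = -162 - 162 = -324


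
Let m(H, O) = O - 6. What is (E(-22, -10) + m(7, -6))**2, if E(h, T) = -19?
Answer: 961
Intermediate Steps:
m(H, O) = -6 + O
(E(-22, -10) + m(7, -6))**2 = (-19 + (-6 - 6))**2 = (-19 - 12)**2 = (-31)**2 = 961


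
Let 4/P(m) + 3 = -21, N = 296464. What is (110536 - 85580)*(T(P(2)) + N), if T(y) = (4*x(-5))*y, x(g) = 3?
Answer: 7398505672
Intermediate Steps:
P(m) = -⅙ (P(m) = 4/(-3 - 21) = 4/(-24) = 4*(-1/24) = -⅙)
T(y) = 12*y (T(y) = (4*3)*y = 12*y)
(110536 - 85580)*(T(P(2)) + N) = (110536 - 85580)*(12*(-⅙) + 296464) = 24956*(-2 + 296464) = 24956*296462 = 7398505672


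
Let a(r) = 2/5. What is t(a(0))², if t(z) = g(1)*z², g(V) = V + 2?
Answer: 144/625 ≈ 0.23040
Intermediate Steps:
a(r) = ⅖ (a(r) = 2*(⅕) = ⅖)
g(V) = 2 + V
t(z) = 3*z² (t(z) = (2 + 1)*z² = 3*z²)
t(a(0))² = (3*(⅖)²)² = (3*(4/25))² = (12/25)² = 144/625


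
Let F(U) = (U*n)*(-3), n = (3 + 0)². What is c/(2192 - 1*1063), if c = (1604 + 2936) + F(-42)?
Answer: 5674/1129 ≈ 5.0257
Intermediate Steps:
n = 9 (n = 3² = 9)
F(U) = -27*U (F(U) = (U*9)*(-3) = (9*U)*(-3) = -27*U)
c = 5674 (c = (1604 + 2936) - 27*(-42) = 4540 + 1134 = 5674)
c/(2192 - 1*1063) = 5674/(2192 - 1*1063) = 5674/(2192 - 1063) = 5674/1129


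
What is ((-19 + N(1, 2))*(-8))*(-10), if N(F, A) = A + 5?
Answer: -960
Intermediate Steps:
N(F, A) = 5 + A
((-19 + N(1, 2))*(-8))*(-10) = ((-19 + (5 + 2))*(-8))*(-10) = ((-19 + 7)*(-8))*(-10) = -12*(-8)*(-10) = 96*(-10) = -960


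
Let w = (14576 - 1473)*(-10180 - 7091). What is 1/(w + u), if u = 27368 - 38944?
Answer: -1/226313489 ≈ -4.4187e-9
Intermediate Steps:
u = -11576
w = -226301913 (w = 13103*(-17271) = -226301913)
1/(w + u) = 1/(-226301913 - 11576) = 1/(-226313489) = -1/226313489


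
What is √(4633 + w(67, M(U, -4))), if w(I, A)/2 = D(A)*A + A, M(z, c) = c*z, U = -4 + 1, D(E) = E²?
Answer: √8113 ≈ 90.072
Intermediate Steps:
U = -3
w(I, A) = 2*A + 2*A³ (w(I, A) = 2*(A²*A + A) = 2*(A³ + A) = 2*(A + A³) = 2*A + 2*A³)
√(4633 + w(67, M(U, -4))) = √(4633 + 2*(-4*(-3))*(1 + (-4*(-3))²)) = √(4633 + 2*12*(1 + 12²)) = √(4633 + 2*12*(1 + 144)) = √(4633 + 2*12*145) = √(4633 + 3480) = √8113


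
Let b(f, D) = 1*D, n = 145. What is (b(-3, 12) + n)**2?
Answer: 24649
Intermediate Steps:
b(f, D) = D
(b(-3, 12) + n)**2 = (12 + 145)**2 = 157**2 = 24649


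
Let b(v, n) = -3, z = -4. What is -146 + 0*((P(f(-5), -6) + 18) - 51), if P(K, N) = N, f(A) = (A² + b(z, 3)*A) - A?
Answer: -146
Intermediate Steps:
f(A) = A² - 4*A (f(A) = (A² - 3*A) - A = A² - 4*A)
-146 + 0*((P(f(-5), -6) + 18) - 51) = -146 + 0*((-6 + 18) - 51) = -146 + 0*(12 - 51) = -146 + 0*(-39) = -146 + 0 = -146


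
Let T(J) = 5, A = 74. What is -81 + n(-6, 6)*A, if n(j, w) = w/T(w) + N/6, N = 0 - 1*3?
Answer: -146/5 ≈ -29.200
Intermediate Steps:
N = -3 (N = 0 - 3 = -3)
n(j, w) = -½ + w/5 (n(j, w) = w/5 - 3/6 = w*(⅕) - 3*⅙ = w/5 - ½ = -½ + w/5)
-81 + n(-6, 6)*A = -81 + (-½ + (⅕)*6)*74 = -81 + (-½ + 6/5)*74 = -81 + (7/10)*74 = -81 + 259/5 = -146/5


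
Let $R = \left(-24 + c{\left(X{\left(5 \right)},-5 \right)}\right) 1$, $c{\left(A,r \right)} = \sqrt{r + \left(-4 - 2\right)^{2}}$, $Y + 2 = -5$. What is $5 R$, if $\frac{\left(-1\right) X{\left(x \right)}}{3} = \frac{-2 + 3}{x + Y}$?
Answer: $-120 + 5 \sqrt{31} \approx -92.161$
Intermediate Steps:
$Y = -7$ ($Y = -2 - 5 = -7$)
$X{\left(x \right)} = - \frac{3}{-7 + x}$ ($X{\left(x \right)} = - 3 \frac{-2 + 3}{x - 7} = - 3 \cdot 1 \frac{1}{-7 + x} = - \frac{3}{-7 + x}$)
$c{\left(A,r \right)} = \sqrt{36 + r}$ ($c{\left(A,r \right)} = \sqrt{r + \left(-6\right)^{2}} = \sqrt{r + 36} = \sqrt{36 + r}$)
$R = -24 + \sqrt{31}$ ($R = \left(-24 + \sqrt{36 - 5}\right) 1 = \left(-24 + \sqrt{31}\right) 1 = -24 + \sqrt{31} \approx -18.432$)
$5 R = 5 \left(-24 + \sqrt{31}\right) = -120 + 5 \sqrt{31}$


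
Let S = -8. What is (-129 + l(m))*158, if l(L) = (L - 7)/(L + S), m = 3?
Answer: -101278/5 ≈ -20256.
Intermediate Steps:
l(L) = (-7 + L)/(-8 + L) (l(L) = (L - 7)/(L - 8) = (-7 + L)/(-8 + L))
(-129 + l(m))*158 = (-129 + (-7 + 3)/(-8 + 3))*158 = (-129 - 4/(-5))*158 = (-129 - ⅕*(-4))*158 = (-129 + ⅘)*158 = -641/5*158 = -101278/5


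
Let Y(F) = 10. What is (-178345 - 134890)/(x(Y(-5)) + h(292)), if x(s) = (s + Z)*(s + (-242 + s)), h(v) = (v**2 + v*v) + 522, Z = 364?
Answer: -313235/88022 ≈ -3.5586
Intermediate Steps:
h(v) = 522 + 2*v**2 (h(v) = (v**2 + v**2) + 522 = 2*v**2 + 522 = 522 + 2*v**2)
x(s) = (-242 + 2*s)*(364 + s) (x(s) = (s + 364)*(s + (-242 + s)) = (364 + s)*(-242 + 2*s) = (-242 + 2*s)*(364 + s))
(-178345 - 134890)/(x(Y(-5)) + h(292)) = (-178345 - 134890)/((-88088 + 2*10**2 + 486*10) + (522 + 2*292**2)) = -313235/((-88088 + 2*100 + 4860) + (522 + 2*85264)) = -313235/((-88088 + 200 + 4860) + (522 + 170528)) = -313235/(-83028 + 171050) = -313235/88022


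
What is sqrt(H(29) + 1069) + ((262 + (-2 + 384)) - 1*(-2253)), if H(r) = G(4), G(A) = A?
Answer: 2897 + sqrt(1073) ≈ 2929.8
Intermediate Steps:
H(r) = 4
sqrt(H(29) + 1069) + ((262 + (-2 + 384)) - 1*(-2253)) = sqrt(4 + 1069) + ((262 + (-2 + 384)) - 1*(-2253)) = sqrt(1073) + ((262 + 382) + 2253) = sqrt(1073) + (644 + 2253) = sqrt(1073) + 2897 = 2897 + sqrt(1073)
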